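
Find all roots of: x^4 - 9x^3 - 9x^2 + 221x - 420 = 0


Let p(x) = x^4 - 9x^3 - 9x^2 + 221x - 420. By the rational root theorem (leading coefficient 1), any rational root is an integer divisor of 420: try ±1, ±2, ... in turn.
Test x = 1: value = -216 ≠ 0.
Test x = -1: value = -640 ≠ 0.
Test x = 2: value = -70 ≠ 0.
Test x = -2: value = -810 ≠ 0.
Test x = 3: value = 0 ✓, so (x - 3) is a factor.
Synthetic division by (x - 3): bring down 1; 1(3) - 9 = -6; (-6)(3) - 9 = -27; (-27)(3) + 221 = 140; 140(3) - 420 = 0 → quotient x^3 - 6x^2 - 27x + 140, remainder 0.
Continue with the quotient x^3 - 6x^2 - 27x + 140 (candidates must divide 140).
Test x = 4: value = 0 ✓, so (x - 4) is a factor.
Synthetic division by (x - 4): bring down 1; 1(4) - 6 = -2; (-2)(4) - 27 = -35; (-35)(4) + 140 = 0 → quotient x^2 - 2x - 35, remainder 0.
Solve the quadratic x^2 - 2x - 35 = 0: discriminant = (-2)^2 - 4(1)(-35) = 4 + 140 = 144.
sqrt(144) = 12, so x = (2 ± 12)/2: x = 7 or x = -5.
Collecting all roots found:

x = -5, x = 3, x = 4, x = 7


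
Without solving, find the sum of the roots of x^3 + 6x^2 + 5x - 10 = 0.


By Vieta's formulas for x^3 + bx^2 + cx + d = 0:
  r1 + r2 + r3 = -b/a = -6
  r1*r2 + r1*r3 + r2*r3 = c/a = 5
  r1*r2*r3 = -d/a = 10


Sum = -6


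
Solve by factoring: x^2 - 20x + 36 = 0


We need two numbers that multiply to 36 and add to -20.
Those numbers are -18 and -2 (since (-18) * (-2) = 36 and (-18) + (-2) = -20).
So x^2 - 20x + 36 = (x - 18)(x - 2) = 0
Setting each factor to zero: x = 18 or x = 2

x = 2, x = 18


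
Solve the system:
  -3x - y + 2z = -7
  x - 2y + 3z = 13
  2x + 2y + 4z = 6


Using Cramer's rule. Expand each determinant along the first row.
D  = (-3)*[(-2)*4 - 3*2] - (-1)*[1*4 - 3*2] + 2*[1*2 - (-2)*2]
  = (-3)*(-14) - (-1)*(-2) + 2*(6) = 52
Dx = (-7)*[(-2)*4 - 3*2] - (-1)*[13*4 - 3*6] + 2*[13*2 - (-2)*6]
  = (-7)*(-14) - (-1)*(34) + 2*(38) = 208
Dy = (-3)*[13*4 - 3*6] - (-7)*[1*4 - 3*2] + 2*[1*6 - 13*2]
  = (-3)*(34) - (-7)*(-2) + 2*(-20) = -156
Dz = (-3)*[(-2)*6 - 13*2] - (-1)*[1*6 - 13*2] + (-7)*[1*2 - (-2)*2]
  = (-3)*(-38) - (-1)*(-20) + (-7)*(6) = 52
x = Dx/D = 208/52 = 4, y = Dy/D = -156/52 = -3, z = Dz/D = 52/52 = 1
Check eq1: (-3)(4) + (-1)(-3) + (2)(1) = -7 = -7 ✓
Check eq2: (1)(4) + (-2)(-3) + (3)(1) = 13 = 13 ✓
Check eq3: (2)(4) + (2)(-3) + (4)(1) = 6 = 6 ✓

x = 4, y = -3, z = 1


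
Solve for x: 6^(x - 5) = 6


Express both sides with the same base.
6 = 6^1
Since the bases match, equate exponents: x - 5 = 1
So x = 1 - (-5) = 6

x = 6


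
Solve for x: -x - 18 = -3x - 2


Starting with: -x - 18 = -3x - 2
Move all x terms to left: (-1 + 3)x = -2 + 18
Simplify: 2x = 16
Divide both sides by 2: x = 8

x = 8


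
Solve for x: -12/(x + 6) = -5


Multiply both sides by (x + 6): -12 = -5(x + 6)
Distribute: -12 = -5x - 30
-5x = -12 + 30 = 18
x = -18/5

x = -18/5


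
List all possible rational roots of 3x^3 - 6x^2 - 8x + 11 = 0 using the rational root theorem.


Rational root theorem: possible roots are ±p/q where:
  p divides the constant term (11): p ∈ {1, 11}
  q divides the leading coefficient (3): q ∈ {1, 3}

All possible rational roots: -11, -11/3, -1, -1/3, 1/3, 1, 11/3, 11

-11, -11/3, -1, -1/3, 1/3, 1, 11/3, 11


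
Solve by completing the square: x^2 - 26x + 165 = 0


Start: x^2 - 26x + 165 = 0
Move constant: x^2 - 26x = -165
Half of -26 is -13, squared is 169
Add 169 to both sides: x^2 - 26x + 169 = 4
(x - 13)^2 = 4
x - 13 = ±2
x = 13 + 2 = 15 or x = 13 - 2 = 11

x = 11, x = 15


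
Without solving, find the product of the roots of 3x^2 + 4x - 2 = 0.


By Vieta's formulas for ax^2 + bx + c = 0:
  Sum of roots = -b/a
  Product of roots = c/a

Here a = 3, b = 4, c = -2
Sum = -(4)/3 = -4/3
Product = -2/3 = -2/3

Product = -2/3


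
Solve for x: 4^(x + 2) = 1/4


Express both sides with the same base.
1/4 = 4^(-1)
Since the bases match, equate exponents: x + 2 = -1
So x = -1 - (2) = -3

x = -3


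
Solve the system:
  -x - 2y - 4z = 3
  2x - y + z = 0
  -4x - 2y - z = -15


Using Cramer's rule. Expand each determinant along the first row.
D  = (-1)*[(-1)*(-1) - 1*(-2)] - (-2)*[2*(-1) - 1*(-4)] + (-4)*[2*(-2) - (-1)*(-4)]
  = (-1)*(3) - (-2)*(2) + (-4)*(-8) = 33
Dx = 3*[(-1)*(-1) - 1*(-2)] - (-2)*[0*(-1) - 1*(-15)] + (-4)*[0*(-2) - (-1)*(-15)]
  = 3*(3) - (-2)*(15) + (-4)*(-15) = 99
Dy = (-1)*[0*(-1) - 1*(-15)] - 3*[2*(-1) - 1*(-4)] + (-4)*[2*(-15) - 0*(-4)]
  = (-1)*(15) - 3*(2) + (-4)*(-30) = 99
Dz = (-1)*[(-1)*(-15) - 0*(-2)] - (-2)*[2*(-15) - 0*(-4)] + 3*[2*(-2) - (-1)*(-4)]
  = (-1)*(15) - (-2)*(-30) + 3*(-8) = -99
x = Dx/D = 99/33 = 3, y = Dy/D = 99/33 = 3, z = Dz/D = -99/33 = -3
Check eq1: (-1)(3) + (-2)(3) + (-4)(-3) = 3 = 3 ✓
Check eq2: (2)(3) + (-1)(3) + (1)(-3) = 0 = 0 ✓
Check eq3: (-4)(3) + (-2)(3) + (-1)(-3) = -15 = -15 ✓

x = 3, y = 3, z = -3


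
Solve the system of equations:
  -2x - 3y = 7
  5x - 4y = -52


Using Cramer's rule:
Determinant D = (-2)(-4) - (5)(-3) = 8 + 15 = 23
Dx = (7)(-4) - (-52)(-3) = -28 - 156 = -184
Dy = (-2)(-52) - (5)(7) = 104 - 35 = 69
x = Dx/D = -184/23 = -8
y = Dy/D = 69/23 = 3

x = -8, y = 3


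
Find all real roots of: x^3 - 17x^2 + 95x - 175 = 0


Let p(x) = x^3 - 17x^2 + 95x - 175. By the rational root theorem (leading coefficient 1), any rational root is an integer divisor of 175: try ±1, ±2, ... in turn.
Test x = 1: value = -96 ≠ 0.
Test x = -1: value = -288 ≠ 0.
Test x = 5: value = 0 ✓, so (x - 5) is a factor.
Synthetic division by (x - 5): bring down 1; 1(5) - 17 = -12; (-12)(5) + 95 = 35; 35(5) - 175 = 0 → quotient x^2 - 12x + 35, remainder 0.
Solve the quadratic x^2 - 12x + 35 = 0: discriminant = (-12)^2 - 4(1)(35) = 144 - 140 = 4.
sqrt(4) = 2, so x = (12 ± 2)/2: x = 7 or x = 5.

x = 5 (multiplicity 2), x = 7


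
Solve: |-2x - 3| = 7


An absolute value equation |expr| = 7 gives two cases:
Case 1: -2x - 3 = 7
  -2x = 10, so x = -5
Case 2: -2x - 3 = -7
  -2x = -4, so x = 2

x = -5, x = 2


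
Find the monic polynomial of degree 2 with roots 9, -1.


A monic polynomial with roots 9, -1 is:
p(x) = (x - 9)(x + 1)
After multiplying by (x - 9): x - 9
After multiplying by (x + 1): x^2 - 8x - 9

x^2 - 8x - 9


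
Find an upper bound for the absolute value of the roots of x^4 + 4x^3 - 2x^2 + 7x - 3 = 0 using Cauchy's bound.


Cauchy's bound: all roots r satisfy |r| <= 1 + max(|a_i/a_n|) for i = 0,...,n-1
where a_n is the leading coefficient.

Coefficients: [1, 4, -2, 7, -3]
Leading coefficient a_n = 1
Ratios |a_i/a_n|: 4, 2, 7, 3
Maximum ratio: 7
Cauchy's bound: |r| <= 1 + 7 = 8

Upper bound = 8


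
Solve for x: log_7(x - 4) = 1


Convert to exponential form: x - 4 = 7^1 = 7
x = 7 + 4 = 11
Check: log_7(11 - 4) = log_7(7) = log_7(7) = 1 ✓

x = 11


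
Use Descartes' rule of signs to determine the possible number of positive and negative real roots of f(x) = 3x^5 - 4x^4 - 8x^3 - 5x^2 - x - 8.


Descartes' rule of signs:

For positive roots, count sign changes in f(x) = 3x^5 - 4x^4 - 8x^3 - 5x^2 - x - 8:
Signs of coefficients: +, -, -, -, -, -
Number of sign changes: 1
Possible positive real roots: 1

For negative roots, examine f(-x) = -3x^5 - 4x^4 + 8x^3 - 5x^2 + x - 8:
Signs of coefficients: -, -, +, -, +, -
Number of sign changes: 4
Possible negative real roots: 4, 2, 0

Positive roots: 1; Negative roots: 4 or 2 or 0


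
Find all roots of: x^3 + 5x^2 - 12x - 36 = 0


Let p(x) = x^3 + 5x^2 - 12x - 36. By the rational root theorem (leading coefficient 1), any rational root is an integer divisor of 36: try ±1, ±2, ... in turn.
Test x = 1: value = -42 ≠ 0.
Test x = -1: value = -20 ≠ 0.
Test x = 2: value = -32 ≠ 0.
Test x = -2: value = 0 ✓, so (x + 2) is a factor.
Synthetic division by (x + 2): bring down 1; 1(-2) + 5 = 3; 3(-2) - 12 = -18; (-18)(-2) - 36 = 0 → quotient x^2 + 3x - 18, remainder 0.
Solve the quadratic x^2 + 3x - 18 = 0: discriminant = 3^2 - 4(1)(-18) = 9 + 72 = 81.
sqrt(81) = 9, so x = (-3 ± 9)/2: x = 3 or x = -6.
Collecting all roots found:

x = -6, x = -2, x = 3


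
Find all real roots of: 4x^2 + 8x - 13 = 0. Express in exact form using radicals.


Using the quadratic formula: x = (-b ± sqrt(b^2 - 4ac)) / (2a)
Here a = 4, b = 8, c = -13
Discriminant = b^2 - 4ac = 8^2 - 4(4)(-13) = 64 + 208 = 272
Since discriminant = 272 > 0, there are two real roots.
x = (-8 ± 4*sqrt(17)) / 8
Simplifying: x = (-2 ± sqrt(17)) / 2
Numerically: x ≈ 1.0616 or x ≈ -3.0616

x = (-2 + sqrt(17)) / 2 or x = (-2 - sqrt(17)) / 2


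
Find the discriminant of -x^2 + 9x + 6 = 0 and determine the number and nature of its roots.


For ax^2 + bx + c = 0, discriminant D = b^2 - 4ac
Here a = -1, b = 9, c = 6
D = (9)^2 - 4(-1)(6) = 81 + 24 = 105

D = 105 > 0 but not a perfect square
The equation has 2 distinct real irrational roots.

Discriminant = 105, 2 distinct real irrational roots


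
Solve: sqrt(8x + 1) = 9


Square both sides: 8x + 1 = 9^2 = 81
8x = 81 - 1 = 80
x = 10
Check: sqrt(8*10 + 1) = sqrt(81) = 9 ✓

x = 10


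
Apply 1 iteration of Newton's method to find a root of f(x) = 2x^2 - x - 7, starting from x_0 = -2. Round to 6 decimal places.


Newton's method: x_(n+1) = x_n - f(x_n)/f'(x_n)
f(x) = 2x^2 - x - 7
f'(x) = 4x - 1

Iteration 1:
  f(-2.000000) = 3.000000
  f'(-2.000000) = -9.000000
  x_1 = -2.000000 - (3.000000)/(-9.000000) = -1.666667

x_1 = -1.666667


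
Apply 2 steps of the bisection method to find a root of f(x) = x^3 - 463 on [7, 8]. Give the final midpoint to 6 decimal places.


f(x) = x^3 - 463
f(7) = -120 < 0
f(8) = 49 > 0

Step 1: midpoint = (7.000000 + 8.000000)/2 = 7.500000
  f(7.500000) = -41.125000
  f(mid) < 0, so root is in [7.500000, 8.000000]

Step 2: midpoint = (7.500000 + 8.000000)/2 = 7.750000
  f(7.750000) = 2.484375
  f(mid) > 0, so root is in [7.500000, 7.750000]

midpoint = 7.750000


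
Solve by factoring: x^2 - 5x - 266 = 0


We need two numbers that multiply to -266 and add to -5.
Those numbers are -19 and 14 (since (-19) * 14 = -266 and (-19) + 14 = -5).
So x^2 - 5x - 266 = (x - 19)(x + 14) = 0
Setting each factor to zero: x = 19 or x = -14

x = -14, x = 19


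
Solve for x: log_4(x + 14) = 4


Convert to exponential form: x + 14 = 4^4 = 256
x = 256 - 14 = 242
Check: log_4(242 + 14) = log_4(256) = log_4(256) = 4 ✓

x = 242


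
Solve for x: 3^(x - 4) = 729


Express both sides with the same base.
729 = 3^6
Since the bases match, equate exponents: x - 4 = 6
So x = 6 - (-4) = 10

x = 10


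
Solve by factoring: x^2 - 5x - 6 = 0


We need two numbers that multiply to -6 and add to -5.
Those numbers are -6 and 1 (since (-6) * 1 = -6 and (-6) + 1 = -5).
So x^2 - 5x - 6 = (x - 6)(x + 1) = 0
Setting each factor to zero: x = 6 or x = -1

x = -1, x = 6


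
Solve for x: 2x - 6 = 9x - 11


Starting with: 2x - 6 = 9x - 11
Move all x terms to left: (2 - 9)x = -11 + 6
Simplify: -7x = -5
Divide both sides by -7: x = 5/7

x = 5/7


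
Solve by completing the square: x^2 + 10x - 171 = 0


Start: x^2 + 10x - 171 = 0
Move constant: x^2 + 10x = 171
Half of 10 is 5, squared is 25
Add 25 to both sides: x^2 + 10x + 25 = 196
(x + 5)^2 = 196
x + 5 = ±14
x = -5 + 14 = 9 or x = -5 - 14 = -19

x = -19, x = 9


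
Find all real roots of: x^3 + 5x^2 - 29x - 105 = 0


Let p(x) = x^3 + 5x^2 - 29x - 105. By the rational root theorem (leading coefficient 1), any rational root is an integer divisor of 105: try ±1, ±2, ... in turn.
Test x = 1: value = -128 ≠ 0.
Test x = -1: value = -72 ≠ 0.
Test x = 3: value = -120 ≠ 0.
Test x = -3: value = 0 ✓, so (x + 3) is a factor.
Synthetic division by (x + 3): bring down 1; 1(-3) + 5 = 2; 2(-3) - 29 = -35; (-35)(-3) - 105 = 0 → quotient x^2 + 2x - 35, remainder 0.
Solve the quadratic x^2 + 2x - 35 = 0: discriminant = 2^2 - 4(1)(-35) = 4 + 140 = 144.
sqrt(144) = 12, so x = (-2 ± 12)/2: x = 5 or x = -7.

x = -7, x = -3, x = 5


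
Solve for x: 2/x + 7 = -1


Subtract 7 from both sides: 2/x = -8
Multiply both sides by x: 2 = -8 * x
Divide by -8: x = -1/4

x = -1/4


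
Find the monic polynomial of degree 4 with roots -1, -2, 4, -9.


A monic polynomial with roots -1, -2, 4, -9 is:
p(x) = (x + 1)(x + 2)(x - 4)(x + 9)
After multiplying by (x + 1): x + 1
After multiplying by (x + 2): x^2 + 3x + 2
After multiplying by (x - 4): x^3 - x^2 - 10x - 8
After multiplying by (x + 9): x^4 + 8x^3 - 19x^2 - 98x - 72

x^4 + 8x^3 - 19x^2 - 98x - 72


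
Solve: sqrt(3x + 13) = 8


Square both sides: 3x + 13 = 8^2 = 64
3x = 64 - 13 = 51
x = 17
Check: sqrt(3*17 + 13) = sqrt(64) = 8 ✓

x = 17


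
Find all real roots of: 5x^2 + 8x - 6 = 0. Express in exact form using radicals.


Using the quadratic formula: x = (-b ± sqrt(b^2 - 4ac)) / (2a)
Here a = 5, b = 8, c = -6
Discriminant = b^2 - 4ac = 8^2 - 4(5)(-6) = 64 + 120 = 184
Since discriminant = 184 > 0, there are two real roots.
x = (-8 ± 2*sqrt(46)) / 10
Simplifying: x = (-4 ± sqrt(46)) / 5
Numerically: x ≈ 0.5565 or x ≈ -2.1565

x = (-4 + sqrt(46)) / 5 or x = (-4 - sqrt(46)) / 5


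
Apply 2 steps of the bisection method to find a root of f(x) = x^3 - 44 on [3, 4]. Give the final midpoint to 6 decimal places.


f(x) = x^3 - 44
f(3) = -17 < 0
f(4) = 20 > 0

Step 1: midpoint = (3.000000 + 4.000000)/2 = 3.500000
  f(3.500000) = -1.125000
  f(mid) < 0, so root is in [3.500000, 4.000000]

Step 2: midpoint = (3.500000 + 4.000000)/2 = 3.750000
  f(3.750000) = 8.734375
  f(mid) > 0, so root is in [3.500000, 3.750000]

midpoint = 3.750000


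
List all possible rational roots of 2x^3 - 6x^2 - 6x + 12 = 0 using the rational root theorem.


Rational root theorem: possible roots are ±p/q where:
  p divides the constant term (12): p ∈ {1, 2, 3, 4, 6, 12}
  q divides the leading coefficient (2): q ∈ {1, 2}

All possible rational roots: -12, -6, -4, -3, -2, -3/2, -1, -1/2, 1/2, 1, 3/2, 2, 3, 4, 6, 12

-12, -6, -4, -3, -2, -3/2, -1, -1/2, 1/2, 1, 3/2, 2, 3, 4, 6, 12


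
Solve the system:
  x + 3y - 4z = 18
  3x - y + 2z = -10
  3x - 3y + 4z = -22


Using Cramer's rule. Expand each determinant along the first row.
D  = 1*[(-1)*4 - 2*(-3)] - 3*[3*4 - 2*3] + (-4)*[3*(-3) - (-1)*3]
  = 1*(2) - 3*(6) + (-4)*(-6) = 8
Dx = 18*[(-1)*4 - 2*(-3)] - 3*[(-10)*4 - 2*(-22)] + (-4)*[(-10)*(-3) - (-1)*(-22)]
  = 18*(2) - 3*(4) + (-4)*(8) = -8
Dy = 1*[(-10)*4 - 2*(-22)] - 18*[3*4 - 2*3] + (-4)*[3*(-22) - (-10)*3]
  = 1*(4) - 18*(6) + (-4)*(-36) = 40
Dz = 1*[(-1)*(-22) - (-10)*(-3)] - 3*[3*(-22) - (-10)*3] + 18*[3*(-3) - (-1)*3]
  = 1*(-8) - 3*(-36) + 18*(-6) = -8
x = Dx/D = -8/8 = -1, y = Dy/D = 40/8 = 5, z = Dz/D = -8/8 = -1
Check eq1: (1)(-1) + (3)(5) + (-4)(-1) = 18 = 18 ✓
Check eq2: (3)(-1) + (-1)(5) + (2)(-1) = -10 = -10 ✓
Check eq3: (3)(-1) + (-3)(5) + (4)(-1) = -22 = -22 ✓

x = -1, y = 5, z = -1


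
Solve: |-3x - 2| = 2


An absolute value equation |expr| = 2 gives two cases:
Case 1: -3x - 2 = 2
  -3x = 4, so x = -4/3
Case 2: -3x - 2 = -2
  -3x = 0, so x = 0

x = -4/3, x = 0


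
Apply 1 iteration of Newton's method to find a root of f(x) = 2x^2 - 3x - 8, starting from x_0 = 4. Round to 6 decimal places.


Newton's method: x_(n+1) = x_n - f(x_n)/f'(x_n)
f(x) = 2x^2 - 3x - 8
f'(x) = 4x - 3

Iteration 1:
  f(4.000000) = 12.000000
  f'(4.000000) = 13.000000
  x_1 = 4.000000 - (12.000000)/(13.000000) = 3.076923

x_1 = 3.076923


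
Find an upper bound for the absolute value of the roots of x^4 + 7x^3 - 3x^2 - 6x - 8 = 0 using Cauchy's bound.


Cauchy's bound: all roots r satisfy |r| <= 1 + max(|a_i/a_n|) for i = 0,...,n-1
where a_n is the leading coefficient.

Coefficients: [1, 7, -3, -6, -8]
Leading coefficient a_n = 1
Ratios |a_i/a_n|: 7, 3, 6, 8
Maximum ratio: 8
Cauchy's bound: |r| <= 1 + 8 = 9

Upper bound = 9


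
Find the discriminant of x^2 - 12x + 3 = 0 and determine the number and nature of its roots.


For ax^2 + bx + c = 0, discriminant D = b^2 - 4ac
Here a = 1, b = -12, c = 3
D = (-12)^2 - 4(1)(3) = 144 - 12 = 132

D = 132 > 0 but not a perfect square
The equation has 2 distinct real irrational roots.

Discriminant = 132, 2 distinct real irrational roots


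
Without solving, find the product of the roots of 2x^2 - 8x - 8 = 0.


By Vieta's formulas for ax^2 + bx + c = 0:
  Sum of roots = -b/a
  Product of roots = c/a

Here a = 2, b = -8, c = -8
Sum = -(-8)/2 = 4
Product = -8/2 = -4

Product = -4


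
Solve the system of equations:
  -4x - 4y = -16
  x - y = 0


Using Cramer's rule:
Determinant D = (-4)(-1) - (1)(-4) = 4 + 4 = 8
Dx = (-16)(-1) - (0)(-4) = 16 - 0 = 16
Dy = (-4)(0) - (1)(-16) = 0 + 16 = 16
x = Dx/D = 16/8 = 2
y = Dy/D = 16/8 = 2

x = 2, y = 2


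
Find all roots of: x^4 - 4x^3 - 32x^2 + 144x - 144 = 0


Let p(x) = x^4 - 4x^3 - 32x^2 + 144x - 144. By the rational root theorem (leading coefficient 1), any rational root is an integer divisor of 144: try ±1, ±2, ... in turn.
Test x = 1: value = -35 ≠ 0.
Test x = -1: value = -315 ≠ 0.
Test x = 2: value = 0 ✓, so (x - 2) is a factor.
Synthetic division by (x - 2): bring down 1; 1(2) - 4 = -2; (-2)(2) - 32 = -36; (-36)(2) + 144 = 72; 72(2) - 144 = 0 → quotient x^3 - 2x^2 - 36x + 72, remainder 0.
Continue with the quotient x^3 - 2x^2 - 36x + 72 (candidates must divide 72; re-test x = 2 first in case it repeats).
Test x = 2: value = 0 ✓, so (x - 2) is a factor.
Synthetic division by (x - 2): bring down 1; 1(2) - 2 = 0; 0(2) - 36 = -36; (-36)(2) + 72 = 0 → quotient x^2 - 36, remainder 0.
Solve the quadratic x^2 - 36 = 0: discriminant = 0^2 - 4(1)(-36) = 0 + 144 = 144.
sqrt(144) = 12, so x = (0 ± 12)/2: x = 6 or x = -6.
Collecting all roots found:

x = -6, x = 2 (multiplicity 2), x = 6


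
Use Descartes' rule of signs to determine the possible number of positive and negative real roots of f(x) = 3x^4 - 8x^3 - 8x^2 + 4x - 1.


Descartes' rule of signs:

For positive roots, count sign changes in f(x) = 3x^4 - 8x^3 - 8x^2 + 4x - 1:
Signs of coefficients: +, -, -, +, -
Number of sign changes: 3
Possible positive real roots: 3, 1

For negative roots, examine f(-x) = 3x^4 + 8x^3 - 8x^2 - 4x - 1:
Signs of coefficients: +, +, -, -, -
Number of sign changes: 1
Possible negative real roots: 1

Positive roots: 3 or 1; Negative roots: 1


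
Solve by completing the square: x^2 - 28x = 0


Start: x^2 - 28x + 0 = 0
Move constant: x^2 - 28x = 0
Half of -28 is -14, squared is 196
Add 196 to both sides: x^2 - 28x + 196 = 196
(x - 14)^2 = 196
x - 14 = ±14
x = 14 + 14 = 28 or x = 14 - 14 = 0

x = 0, x = 28


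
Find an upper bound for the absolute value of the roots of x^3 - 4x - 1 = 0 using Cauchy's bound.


Cauchy's bound: all roots r satisfy |r| <= 1 + max(|a_i/a_n|) for i = 0,...,n-1
where a_n is the leading coefficient.

Coefficients: [1, 0, -4, -1]
Leading coefficient a_n = 1
Ratios |a_i/a_n|: 0, 4, 1
Maximum ratio: 4
Cauchy's bound: |r| <= 1 + 4 = 5

Upper bound = 5


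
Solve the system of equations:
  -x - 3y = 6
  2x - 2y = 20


Using Cramer's rule:
Determinant D = (-1)(-2) - (2)(-3) = 2 + 6 = 8
Dx = (6)(-2) - (20)(-3) = -12 + 60 = 48
Dy = (-1)(20) - (2)(6) = -20 - 12 = -32
x = Dx/D = 48/8 = 6
y = Dy/D = -32/8 = -4

x = 6, y = -4


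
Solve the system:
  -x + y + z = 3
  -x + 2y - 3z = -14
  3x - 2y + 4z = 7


Using Cramer's rule. Expand each determinant along the first row.
D  = (-1)*[2*4 - (-3)*(-2)] - 1*[(-1)*4 - (-3)*3] + 1*[(-1)*(-2) - 2*3]
  = (-1)*(2) - 1*(5) + 1*(-4) = -11
Dx = 3*[2*4 - (-3)*(-2)] - 1*[(-14)*4 - (-3)*7] + 1*[(-14)*(-2) - 2*7]
  = 3*(2) - 1*(-35) + 1*(14) = 55
Dy = (-1)*[(-14)*4 - (-3)*7] - 3*[(-1)*4 - (-3)*3] + 1*[(-1)*7 - (-14)*3]
  = (-1)*(-35) - 3*(5) + 1*(35) = 55
Dz = (-1)*[2*7 - (-14)*(-2)] - 1*[(-1)*7 - (-14)*3] + 3*[(-1)*(-2) - 2*3]
  = (-1)*(-14) - 1*(35) + 3*(-4) = -33
x = Dx/D = 55/-11 = -5, y = Dy/D = 55/-11 = -5, z = Dz/D = -33/-11 = 3
Check eq1: (-1)(-5) + (1)(-5) + (1)(3) = 3 = 3 ✓
Check eq2: (-1)(-5) + (2)(-5) + (-3)(3) = -14 = -14 ✓
Check eq3: (3)(-5) + (-2)(-5) + (4)(3) = 7 = 7 ✓

x = -5, y = -5, z = 3


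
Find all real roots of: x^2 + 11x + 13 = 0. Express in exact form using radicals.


Using the quadratic formula: x = (-b ± sqrt(b^2 - 4ac)) / (2a)
Here a = 1, b = 11, c = 13
Discriminant = b^2 - 4ac = 11^2 - 4(1)(13) = 121 - 52 = 69
Since discriminant = 69 > 0, there are two real roots.
x = (-11 ± sqrt(69)) / 2
Numerically: x ≈ -1.3467 or x ≈ -9.6533

x = (-11 + sqrt(69)) / 2 or x = (-11 - sqrt(69)) / 2


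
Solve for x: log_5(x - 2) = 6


Convert to exponential form: x - 2 = 5^6 = 15625
x = 15625 + 2 = 15627
Check: log_5(15627 - 2) = log_5(15625) = log_5(15625) = 6 ✓

x = 15627


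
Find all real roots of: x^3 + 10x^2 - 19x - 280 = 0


Let p(x) = x^3 + 10x^2 - 19x - 280. By the rational root theorem (leading coefficient 1), any rational root is an integer divisor of 280: try ±1, ±2, ... in turn.
Test x = 1: value = -288 ≠ 0.
Test x = -1: value = -252 ≠ 0.
Test x = 2: value = -270 ≠ 0.
Test x = -2: value = -210 ≠ 0.
Test x = 4: value = -132 ≠ 0.
Test x = -4: value = -108 ≠ 0.
Test x = 5: value = 0 ✓, so (x - 5) is a factor.
Synthetic division by (x - 5): bring down 1; 1(5) + 10 = 15; 15(5) - 19 = 56; 56(5) - 280 = 0 → quotient x^2 + 15x + 56, remainder 0.
Solve the quadratic x^2 + 15x + 56 = 0: discriminant = 15^2 - 4(1)(56) = 225 - 224 = 1.
sqrt(1) = 1, so x = (-15 ± 1)/2: x = -7 or x = -8.

x = -8, x = -7, x = 5


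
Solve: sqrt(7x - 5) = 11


Square both sides: 7x - 5 = 11^2 = 121
7x = 121 + 5 = 126
x = 18
Check: sqrt(7*18 - 5) = sqrt(121) = 11 ✓

x = 18


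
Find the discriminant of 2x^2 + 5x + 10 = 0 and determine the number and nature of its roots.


For ax^2 + bx + c = 0, discriminant D = b^2 - 4ac
Here a = 2, b = 5, c = 10
D = (5)^2 - 4(2)(10) = 25 - 80 = -55

D = -55 < 0
The equation has no real roots (2 complex conjugate roots).

Discriminant = -55, no real roots (2 complex conjugate roots)


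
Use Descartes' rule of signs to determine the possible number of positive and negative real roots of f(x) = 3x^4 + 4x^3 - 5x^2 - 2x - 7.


Descartes' rule of signs:

For positive roots, count sign changes in f(x) = 3x^4 + 4x^3 - 5x^2 - 2x - 7:
Signs of coefficients: +, +, -, -, -
Number of sign changes: 1
Possible positive real roots: 1

For negative roots, examine f(-x) = 3x^4 - 4x^3 - 5x^2 + 2x - 7:
Signs of coefficients: +, -, -, +, -
Number of sign changes: 3
Possible negative real roots: 3, 1

Positive roots: 1; Negative roots: 3 or 1


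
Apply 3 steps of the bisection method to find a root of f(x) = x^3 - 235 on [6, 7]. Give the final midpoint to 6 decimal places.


f(x) = x^3 - 235
f(6) = -19 < 0
f(7) = 108 > 0

Step 1: midpoint = (6.000000 + 7.000000)/2 = 6.500000
  f(6.500000) = 39.625000
  f(mid) > 0, so root is in [6.000000, 6.500000]

Step 2: midpoint = (6.000000 + 6.500000)/2 = 6.250000
  f(6.250000) = 9.140625
  f(mid) > 0, so root is in [6.000000, 6.250000]

Step 3: midpoint = (6.000000 + 6.250000)/2 = 6.125000
  f(6.125000) = -5.216797
  f(mid) < 0, so root is in [6.125000, 6.250000]

midpoint = 6.125000


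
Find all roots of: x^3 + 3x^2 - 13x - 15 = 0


Let p(x) = x^3 + 3x^2 - 13x - 15. By the rational root theorem (leading coefficient 1), any rational root is an integer divisor of 15: try ±1, ±2, ... in turn.
Test x = 1: value = -24 ≠ 0.
Test x = -1: value = 0 ✓, so (x + 1) is a factor.
Synthetic division by (x + 1): bring down 1; 1(-1) + 3 = 2; 2(-1) - 13 = -15; (-15)(-1) - 15 = 0 → quotient x^2 + 2x - 15, remainder 0.
Solve the quadratic x^2 + 2x - 15 = 0: discriminant = 2^2 - 4(1)(-15) = 4 + 60 = 64.
sqrt(64) = 8, so x = (-2 ± 8)/2: x = 3 or x = -5.
Collecting all roots found:

x = -5, x = -1, x = 3


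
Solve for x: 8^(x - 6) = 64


Express both sides with the same base.
64 = 8^2
Since the bases match, equate exponents: x - 6 = 2
So x = 2 - (-6) = 8

x = 8


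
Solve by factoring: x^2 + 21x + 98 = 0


We need two numbers that multiply to 98 and add to 21.
Those numbers are 14 and 7 (since 14 * 7 = 98 and 14 + 7 = 21).
So x^2 + 21x + 98 = (x + 14)(x + 7) = 0
Setting each factor to zero: x = -14 or x = -7

x = -14, x = -7


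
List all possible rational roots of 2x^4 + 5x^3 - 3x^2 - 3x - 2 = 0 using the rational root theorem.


Rational root theorem: possible roots are ±p/q where:
  p divides the constant term (-2): p ∈ {1, 2}
  q divides the leading coefficient (2): q ∈ {1, 2}

All possible rational roots: -2, -1, -1/2, 1/2, 1, 2

-2, -1, -1/2, 1/2, 1, 2


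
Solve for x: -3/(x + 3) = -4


Multiply both sides by (x + 3): -3 = -4(x + 3)
Distribute: -3 = -4x - 12
-4x = -3 + 12 = 9
x = -9/4

x = -9/4


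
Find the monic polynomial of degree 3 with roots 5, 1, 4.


A monic polynomial with roots 5, 1, 4 is:
p(x) = (x - 5)(x - 1)(x - 4)
After multiplying by (x - 5): x - 5
After multiplying by (x - 1): x^2 - 6x + 5
After multiplying by (x - 4): x^3 - 10x^2 + 29x - 20

x^3 - 10x^2 + 29x - 20


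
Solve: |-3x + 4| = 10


An absolute value equation |expr| = 10 gives two cases:
Case 1: -3x + 4 = 10
  -3x = 6, so x = -2
Case 2: -3x + 4 = -10
  -3x = -14, so x = 14/3

x = -2, x = 14/3


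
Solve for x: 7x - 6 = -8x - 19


Starting with: 7x - 6 = -8x - 19
Move all x terms to left: (7 + 8)x = -19 + 6
Simplify: 15x = -13
Divide both sides by 15: x = -13/15

x = -13/15


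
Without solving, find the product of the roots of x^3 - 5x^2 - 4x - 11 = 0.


By Vieta's formulas for x^3 + bx^2 + cx + d = 0:
  r1 + r2 + r3 = -b/a = 5
  r1*r2 + r1*r3 + r2*r3 = c/a = -4
  r1*r2*r3 = -d/a = 11


Product = 11


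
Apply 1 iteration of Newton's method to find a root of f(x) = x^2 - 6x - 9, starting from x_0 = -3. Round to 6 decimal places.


Newton's method: x_(n+1) = x_n - f(x_n)/f'(x_n)
f(x) = x^2 - 6x - 9
f'(x) = 2x - 6

Iteration 1:
  f(-3.000000) = 18.000000
  f'(-3.000000) = -12.000000
  x_1 = -3.000000 - (18.000000)/(-12.000000) = -1.500000

x_1 = -1.500000


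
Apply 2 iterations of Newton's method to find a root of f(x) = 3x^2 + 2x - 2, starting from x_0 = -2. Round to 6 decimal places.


Newton's method: x_(n+1) = x_n - f(x_n)/f'(x_n)
f(x) = 3x^2 + 2x - 2
f'(x) = 6x + 2

Iteration 1:
  f(-2.000000) = 6.000000
  f'(-2.000000) = -10.000000
  x_1 = -2.000000 - (6.000000)/(-10.000000) = -1.400000

Iteration 2:
  f(-1.400000) = 1.080000
  f'(-1.400000) = -6.400000
  x_2 = -1.400000 - (1.080000)/(-6.400000) = -1.231250

x_2 = -1.231250


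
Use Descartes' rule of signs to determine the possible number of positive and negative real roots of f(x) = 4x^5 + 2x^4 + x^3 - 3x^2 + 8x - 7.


Descartes' rule of signs:

For positive roots, count sign changes in f(x) = 4x^5 + 2x^4 + x^3 - 3x^2 + 8x - 7:
Signs of coefficients: +, +, +, -, +, -
Number of sign changes: 3
Possible positive real roots: 3, 1

For negative roots, examine f(-x) = -4x^5 + 2x^4 - x^3 - 3x^2 - 8x - 7:
Signs of coefficients: -, +, -, -, -, -
Number of sign changes: 2
Possible negative real roots: 2, 0

Positive roots: 3 or 1; Negative roots: 2 or 0


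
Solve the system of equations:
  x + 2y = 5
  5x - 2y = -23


Using Cramer's rule:
Determinant D = (1)(-2) - (5)(2) = -2 - 10 = -12
Dx = (5)(-2) - (-23)(2) = -10 + 46 = 36
Dy = (1)(-23) - (5)(5) = -23 - 25 = -48
x = Dx/D = 36/-12 = -3
y = Dy/D = -48/-12 = 4

x = -3, y = 4


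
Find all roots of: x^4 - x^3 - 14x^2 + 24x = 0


The constant term is 0, so x = 0 is a root. Factor out x:
  x^3 - x^2 - 14x + 24 = 0
Let p(x) = x^3 - x^2 - 14x + 24. By the rational root theorem (leading coefficient 1), any rational root is an integer divisor of 24: try ±1, ±2, ... in turn.
Test x = 1: value = 10 ≠ 0.
Test x = -1: value = 36 ≠ 0.
Test x = 2: value = 0 ✓, so (x - 2) is a factor.
Synthetic division by (x - 2): bring down 1; 1(2) - 1 = 1; 1(2) - 14 = -12; (-12)(2) + 24 = 0 → quotient x^2 + x - 12, remainder 0.
Solve the quadratic x^2 + x - 12 = 0: discriminant = 1^2 - 4(1)(-12) = 1 + 48 = 49.
sqrt(49) = 7, so x = (-1 ± 7)/2: x = 3 or x = -4.
Collecting all roots found:

x = -4, x = 0, x = 2, x = 3


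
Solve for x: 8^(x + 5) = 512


Express both sides with the same base.
512 = 8^3
Since the bases match, equate exponents: x + 5 = 3
So x = 3 - (5) = -2

x = -2


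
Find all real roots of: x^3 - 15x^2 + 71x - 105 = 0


Let p(x) = x^3 - 15x^2 + 71x - 105. By the rational root theorem (leading coefficient 1), any rational root is an integer divisor of 105: try ±1, ±2, ... in turn.
Test x = 1: value = -48 ≠ 0.
Test x = -1: value = -192 ≠ 0.
Test x = 3: value = 0 ✓, so (x - 3) is a factor.
Synthetic division by (x - 3): bring down 1; 1(3) - 15 = -12; (-12)(3) + 71 = 35; 35(3) - 105 = 0 → quotient x^2 - 12x + 35, remainder 0.
Solve the quadratic x^2 - 12x + 35 = 0: discriminant = (-12)^2 - 4(1)(35) = 144 - 140 = 4.
sqrt(4) = 2, so x = (12 ± 2)/2: x = 7 or x = 5.

x = 3, x = 5, x = 7


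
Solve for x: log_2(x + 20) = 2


Convert to exponential form: x + 20 = 2^2 = 4
x = 4 - 20 = -16
Check: log_2(-16 + 20) = log_2(4) = log_2(4) = 2 ✓

x = -16


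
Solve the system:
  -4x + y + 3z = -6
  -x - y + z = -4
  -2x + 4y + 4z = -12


Using Cramer's rule. Expand each determinant along the first row.
D  = (-4)*[(-1)*4 - 1*4] - 1*[(-1)*4 - 1*(-2)] + 3*[(-1)*4 - (-1)*(-2)]
  = (-4)*(-8) - 1*(-2) + 3*(-6) = 16
Dx = (-6)*[(-1)*4 - 1*4] - 1*[(-4)*4 - 1*(-12)] + 3*[(-4)*4 - (-1)*(-12)]
  = (-6)*(-8) - 1*(-4) + 3*(-28) = -32
Dy = (-4)*[(-4)*4 - 1*(-12)] - (-6)*[(-1)*4 - 1*(-2)] + 3*[(-1)*(-12) - (-4)*(-2)]
  = (-4)*(-4) - (-6)*(-2) + 3*(4) = 16
Dz = (-4)*[(-1)*(-12) - (-4)*4] - 1*[(-1)*(-12) - (-4)*(-2)] + (-6)*[(-1)*4 - (-1)*(-2)]
  = (-4)*(28) - 1*(4) + (-6)*(-6) = -80
x = Dx/D = -32/16 = -2, y = Dy/D = 16/16 = 1, z = Dz/D = -80/16 = -5
Check eq1: (-4)(-2) + (1)(1) + (3)(-5) = -6 = -6 ✓
Check eq2: (-1)(-2) + (-1)(1) + (1)(-5) = -4 = -4 ✓
Check eq3: (-2)(-2) + (4)(1) + (4)(-5) = -12 = -12 ✓

x = -2, y = 1, z = -5


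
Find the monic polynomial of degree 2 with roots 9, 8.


A monic polynomial with roots 9, 8 is:
p(x) = (x - 9)(x - 8)
After multiplying by (x - 9): x - 9
After multiplying by (x - 8): x^2 - 17x + 72

x^2 - 17x + 72


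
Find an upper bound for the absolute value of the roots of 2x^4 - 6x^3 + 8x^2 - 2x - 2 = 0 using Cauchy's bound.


Cauchy's bound: all roots r satisfy |r| <= 1 + max(|a_i/a_n|) for i = 0,...,n-1
where a_n is the leading coefficient.

Coefficients: [2, -6, 8, -2, -2]
Leading coefficient a_n = 2
Ratios |a_i/a_n|: 3, 4, 1, 1
Maximum ratio: 4
Cauchy's bound: |r| <= 1 + 4 = 5

Upper bound = 5


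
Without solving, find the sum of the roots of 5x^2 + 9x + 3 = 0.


By Vieta's formulas for ax^2 + bx + c = 0:
  Sum of roots = -b/a
  Product of roots = c/a

Here a = 5, b = 9, c = 3
Sum = -(9)/5 = -9/5
Product = 3/5 = 3/5

Sum = -9/5


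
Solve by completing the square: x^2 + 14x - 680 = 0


Start: x^2 + 14x - 680 = 0
Move constant: x^2 + 14x = 680
Half of 14 is 7, squared is 49
Add 49 to both sides: x^2 + 14x + 49 = 729
(x + 7)^2 = 729
x + 7 = ±27
x = -7 + 27 = 20 or x = -7 - 27 = -34

x = -34, x = 20


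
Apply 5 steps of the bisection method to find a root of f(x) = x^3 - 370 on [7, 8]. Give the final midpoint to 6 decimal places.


f(x) = x^3 - 370
f(7) = -27 < 0
f(8) = 142 > 0

Step 1: midpoint = (7.000000 + 8.000000)/2 = 7.500000
  f(7.500000) = 51.875000
  f(mid) > 0, so root is in [7.000000, 7.500000]

Step 2: midpoint = (7.000000 + 7.500000)/2 = 7.250000
  f(7.250000) = 11.078125
  f(mid) > 0, so root is in [7.000000, 7.250000]

Step 3: midpoint = (7.000000 + 7.250000)/2 = 7.125000
  f(7.125000) = -8.294922
  f(mid) < 0, so root is in [7.125000, 7.250000]

Step 4: midpoint = (7.125000 + 7.250000)/2 = 7.187500
  f(7.187500) = 1.307373
  f(mid) > 0, so root is in [7.125000, 7.187500]

Step 5: midpoint = (7.125000 + 7.187500)/2 = 7.156250
  f(7.156250) = -3.514740
  f(mid) < 0, so root is in [7.156250, 7.187500]

midpoint = 7.156250


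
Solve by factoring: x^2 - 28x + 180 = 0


We need two numbers that multiply to 180 and add to -28.
Those numbers are -18 and -10 (since (-18) * (-10) = 180 and (-18) + (-10) = -28).
So x^2 - 28x + 180 = (x - 18)(x - 10) = 0
Setting each factor to zero: x = 18 or x = 10

x = 10, x = 18


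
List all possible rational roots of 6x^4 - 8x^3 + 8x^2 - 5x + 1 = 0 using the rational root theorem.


Rational root theorem: possible roots are ±p/q where:
  p divides the constant term (1): p ∈ {1}
  q divides the leading coefficient (6): q ∈ {1, 2, 3, 6}

All possible rational roots: -1, -1/2, -1/3, -1/6, 1/6, 1/3, 1/2, 1

-1, -1/2, -1/3, -1/6, 1/6, 1/3, 1/2, 1


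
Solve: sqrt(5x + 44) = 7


Square both sides: 5x + 44 = 7^2 = 49
5x = 49 - 44 = 5
x = 1
Check: sqrt(5*1 + 44) = sqrt(49) = 7 ✓

x = 1


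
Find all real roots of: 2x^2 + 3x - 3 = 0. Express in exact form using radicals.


Using the quadratic formula: x = (-b ± sqrt(b^2 - 4ac)) / (2a)
Here a = 2, b = 3, c = -3
Discriminant = b^2 - 4ac = 3^2 - 4(2)(-3) = 9 + 24 = 33
Since discriminant = 33 > 0, there are two real roots.
x = (-3 ± sqrt(33)) / 4
Numerically: x ≈ 0.6861 or x ≈ -2.1861

x = (-3 + sqrt(33)) / 4 or x = (-3 - sqrt(33)) / 4


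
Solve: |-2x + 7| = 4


An absolute value equation |expr| = 4 gives two cases:
Case 1: -2x + 7 = 4
  -2x = -3, so x = 3/2
Case 2: -2x + 7 = -4
  -2x = -11, so x = 11/2

x = 3/2, x = 11/2


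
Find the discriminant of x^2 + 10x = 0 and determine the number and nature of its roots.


For ax^2 + bx + c = 0, discriminant D = b^2 - 4ac
Here a = 1, b = 10, c = 0
D = (10)^2 - 4(1)(0) = 100 - 0 = 100

D = 100 > 0 and is a perfect square (sqrt = 10)
The equation has 2 distinct real rational roots.

Discriminant = 100, 2 distinct real rational roots


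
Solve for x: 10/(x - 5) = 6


Multiply both sides by (x - 5): 10 = 6(x - 5)
Distribute: 10 = 6x - 30
6x = 10 + 30 = 40
x = 20/3

x = 20/3


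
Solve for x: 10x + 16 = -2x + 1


Starting with: 10x + 16 = -2x + 1
Move all x terms to left: (10 + 2)x = 1 - 16
Simplify: 12x = -15
Divide both sides by 12: x = -5/4

x = -5/4


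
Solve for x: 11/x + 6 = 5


Subtract 6 from both sides: 11/x = -1
Multiply both sides by x: 11 = -1 * x
Divide by -1: x = -11

x = -11


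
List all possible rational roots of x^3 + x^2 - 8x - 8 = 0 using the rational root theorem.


Rational root theorem: possible roots are ±p/q where:
  p divides the constant term (-8): p ∈ {1, 2, 4, 8}
  q divides the leading coefficient (1): q ∈ {1}

All possible rational roots: -8, -4, -2, -1, 1, 2, 4, 8

-8, -4, -2, -1, 1, 2, 4, 8


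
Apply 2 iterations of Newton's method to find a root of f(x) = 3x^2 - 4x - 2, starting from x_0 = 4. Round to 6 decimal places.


Newton's method: x_(n+1) = x_n - f(x_n)/f'(x_n)
f(x) = 3x^2 - 4x - 2
f'(x) = 6x - 4

Iteration 1:
  f(4.000000) = 30.000000
  f'(4.000000) = 20.000000
  x_1 = 4.000000 - (30.000000)/(20.000000) = 2.500000

Iteration 2:
  f(2.500000) = 6.750000
  f'(2.500000) = 11.000000
  x_2 = 2.500000 - (6.750000)/(11.000000) = 1.886364

x_2 = 1.886364


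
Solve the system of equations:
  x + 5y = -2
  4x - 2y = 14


Using Cramer's rule:
Determinant D = (1)(-2) - (4)(5) = -2 - 20 = -22
Dx = (-2)(-2) - (14)(5) = 4 - 70 = -66
Dy = (1)(14) - (4)(-2) = 14 + 8 = 22
x = Dx/D = -66/-22 = 3
y = Dy/D = 22/-22 = -1

x = 3, y = -1


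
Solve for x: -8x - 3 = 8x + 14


Starting with: -8x - 3 = 8x + 14
Move all x terms to left: (-8 - 8)x = 14 + 3
Simplify: -16x = 17
Divide both sides by -16: x = -17/16

x = -17/16


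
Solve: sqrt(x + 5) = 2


Square both sides: x + 5 = 2^2 = 4
x = 4 - 5 = -1
x = -1
Check: sqrt(1*(-1) + 5) = sqrt(4) = 2 ✓

x = -1


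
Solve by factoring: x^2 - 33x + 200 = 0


We need two numbers that multiply to 200 and add to -33.
Those numbers are -25 and -8 (since (-25) * (-8) = 200 and (-25) + (-8) = -33).
So x^2 - 33x + 200 = (x - 25)(x - 8) = 0
Setting each factor to zero: x = 25 or x = 8

x = 8, x = 25


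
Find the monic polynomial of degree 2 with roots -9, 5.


A monic polynomial with roots -9, 5 is:
p(x) = (x + 9)(x - 5)
After multiplying by (x + 9): x + 9
After multiplying by (x - 5): x^2 + 4x - 45

x^2 + 4x - 45


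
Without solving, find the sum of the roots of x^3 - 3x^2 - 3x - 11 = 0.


By Vieta's formulas for x^3 + bx^2 + cx + d = 0:
  r1 + r2 + r3 = -b/a = 3
  r1*r2 + r1*r3 + r2*r3 = c/a = -3
  r1*r2*r3 = -d/a = 11


Sum = 3


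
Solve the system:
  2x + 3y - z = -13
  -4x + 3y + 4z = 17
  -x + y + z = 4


Using Cramer's rule. Expand each determinant along the first row.
D  = 2*[3*1 - 4*1] - 3*[(-4)*1 - 4*(-1)] + (-1)*[(-4)*1 - 3*(-1)]
  = 2*(-1) - 3*(0) + (-1)*(-1) = -1
Dx = (-13)*[3*1 - 4*1] - 3*[17*1 - 4*4] + (-1)*[17*1 - 3*4]
  = (-13)*(-1) - 3*(1) + (-1)*(5) = 5
Dy = 2*[17*1 - 4*4] - (-13)*[(-4)*1 - 4*(-1)] + (-1)*[(-4)*4 - 17*(-1)]
  = 2*(1) - (-13)*(0) + (-1)*(1) = 1
Dz = 2*[3*4 - 17*1] - 3*[(-4)*4 - 17*(-1)] + (-13)*[(-4)*1 - 3*(-1)]
  = 2*(-5) - 3*(1) + (-13)*(-1) = 0
x = Dx/D = 5/-1 = -5, y = Dy/D = 1/-1 = -1, z = Dz/D = 0/-1 = 0
Check eq1: (2)(-5) + (3)(-1) + (-1)(0) = -13 = -13 ✓
Check eq2: (-4)(-5) + (3)(-1) + (4)(0) = 17 = 17 ✓
Check eq3: (-1)(-5) + (1)(-1) + (1)(0) = 4 = 4 ✓

x = -5, y = -1, z = 0


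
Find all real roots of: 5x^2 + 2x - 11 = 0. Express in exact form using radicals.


Using the quadratic formula: x = (-b ± sqrt(b^2 - 4ac)) / (2a)
Here a = 5, b = 2, c = -11
Discriminant = b^2 - 4ac = 2^2 - 4(5)(-11) = 4 + 220 = 224
Since discriminant = 224 > 0, there are two real roots.
x = (-2 ± 4*sqrt(14)) / 10
Simplifying: x = (-1 ± 2*sqrt(14)) / 5
Numerically: x ≈ 1.2967 or x ≈ -1.6967

x = (-1 + 2*sqrt(14)) / 5 or x = (-1 - 2*sqrt(14)) / 5


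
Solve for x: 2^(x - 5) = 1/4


Express both sides with the same base.
1/4 = 2^(-2)
Since the bases match, equate exponents: x - 5 = -2
So x = -2 - (-5) = 3

x = 3


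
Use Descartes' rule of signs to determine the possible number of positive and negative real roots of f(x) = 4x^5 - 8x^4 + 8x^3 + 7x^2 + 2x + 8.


Descartes' rule of signs:

For positive roots, count sign changes in f(x) = 4x^5 - 8x^4 + 8x^3 + 7x^2 + 2x + 8:
Signs of coefficients: +, -, +, +, +, +
Number of sign changes: 2
Possible positive real roots: 2, 0

For negative roots, examine f(-x) = -4x^5 - 8x^4 - 8x^3 + 7x^2 - 2x + 8:
Signs of coefficients: -, -, -, +, -, +
Number of sign changes: 3
Possible negative real roots: 3, 1

Positive roots: 2 or 0; Negative roots: 3 or 1


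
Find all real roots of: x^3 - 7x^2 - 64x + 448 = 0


Let p(x) = x^3 - 7x^2 - 64x + 448. By the rational root theorem (leading coefficient 1), any rational root is an integer divisor of 448: try ±1, ±2, ... in turn.
Test x = 1: value = 378 ≠ 0.
Test x = -1: value = 504 ≠ 0.
Test x = 2: value = 300 ≠ 0.
Test x = -2: value = 540 ≠ 0.
Test x = 4: value = 144 ≠ 0.
Test x = -4: value = 528 ≠ 0.
Test x = 7: value = 0 ✓, so (x - 7) is a factor.
Synthetic division by (x - 7): bring down 1; 1(7) - 7 = 0; 0(7) - 64 = -64; (-64)(7) + 448 = 0 → quotient x^2 - 64, remainder 0.
Solve the quadratic x^2 - 64 = 0: discriminant = 0^2 - 4(1)(-64) = 0 + 256 = 256.
sqrt(256) = 16, so x = (0 ± 16)/2: x = 8 or x = -8.

x = -8, x = 7, x = 8


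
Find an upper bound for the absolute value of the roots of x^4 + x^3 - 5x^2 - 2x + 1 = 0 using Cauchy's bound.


Cauchy's bound: all roots r satisfy |r| <= 1 + max(|a_i/a_n|) for i = 0,...,n-1
where a_n is the leading coefficient.

Coefficients: [1, 1, -5, -2, 1]
Leading coefficient a_n = 1
Ratios |a_i/a_n|: 1, 5, 2, 1
Maximum ratio: 5
Cauchy's bound: |r| <= 1 + 5 = 6

Upper bound = 6


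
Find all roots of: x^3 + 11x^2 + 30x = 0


The constant term is 0, so x = 0 is a root. Factor out x:
  x^2 + 11x + 30 = 0
Solve the quadratic x^2 + 11x + 30 = 0: discriminant = 11^2 - 4(1)(30) = 121 - 120 = 1.
sqrt(1) = 1, so x = (-11 ± 1)/2: x = -5 or x = -6.
Collecting all roots found:

x = -6, x = -5, x = 0


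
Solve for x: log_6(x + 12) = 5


Convert to exponential form: x + 12 = 6^5 = 7776
x = 7776 - 12 = 7764
Check: log_6(7764 + 12) = log_6(7776) = log_6(7776) = 5 ✓

x = 7764


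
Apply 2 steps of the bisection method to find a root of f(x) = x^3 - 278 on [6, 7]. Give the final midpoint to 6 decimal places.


f(x) = x^3 - 278
f(6) = -62 < 0
f(7) = 65 > 0

Step 1: midpoint = (6.000000 + 7.000000)/2 = 6.500000
  f(6.500000) = -3.375000
  f(mid) < 0, so root is in [6.500000, 7.000000]

Step 2: midpoint = (6.500000 + 7.000000)/2 = 6.750000
  f(6.750000) = 29.546875
  f(mid) > 0, so root is in [6.500000, 6.750000]

midpoint = 6.750000
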